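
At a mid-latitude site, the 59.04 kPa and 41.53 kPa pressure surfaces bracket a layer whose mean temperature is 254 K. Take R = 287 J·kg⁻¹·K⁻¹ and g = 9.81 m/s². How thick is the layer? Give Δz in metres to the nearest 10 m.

Δz ≈ 2610 m

Hypsometric equation: Δz = (R T̄/g) ln(P₁/P₂).
R T̄/g = 287 × 254 / 9.81 = 7431.0 m.
ln(59.04/41.53) = ln(1.4216) = 0.35178.
Δz = 7431.0 × 0.35178 = 2614.1 m.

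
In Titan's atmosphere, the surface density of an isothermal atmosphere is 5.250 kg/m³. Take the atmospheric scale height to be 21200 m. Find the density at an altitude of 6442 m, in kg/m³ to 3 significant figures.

ρ ≈ 3.87 kg/m³

In an isothermal atmosphere, density decays like pressure: ρ = ρ₀ exp(−z/H).
z/H = 6442.0/21200 = 0.30387; exp(−0.30387) = 0.73796.
ρ = 5.250 × 0.73796 = 3.8743 kg/m³.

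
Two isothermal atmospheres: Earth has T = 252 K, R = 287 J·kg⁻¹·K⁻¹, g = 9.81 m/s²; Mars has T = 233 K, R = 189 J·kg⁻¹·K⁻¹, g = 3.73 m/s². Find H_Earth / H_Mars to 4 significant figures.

H_Earth/H_Mars ≈ 0.6245

H = RT/g for each body.
H_Earth = 287 × 252 / 9.81 = 7372.5 m.
H_Mars = 189 × 233 / 3.73 = 11806 m.
H_Earth/H_Mars = 7372.5/11806 = 0.62447.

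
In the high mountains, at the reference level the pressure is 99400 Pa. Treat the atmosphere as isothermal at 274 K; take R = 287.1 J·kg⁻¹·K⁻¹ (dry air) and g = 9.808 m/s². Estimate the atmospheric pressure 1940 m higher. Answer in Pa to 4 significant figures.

Scale height: H = RT/g = 287.1 × 274 / 9.808 = 8020.5 m.
Barometric formula: P = P₀ exp(−z/H).
z/H = 1940.0/8020.5 = 0.24188; exp(−0.24188) = 0.78515.
P = 99400 × 0.78515 = 78044 Pa.

P ≈ 78040 Pa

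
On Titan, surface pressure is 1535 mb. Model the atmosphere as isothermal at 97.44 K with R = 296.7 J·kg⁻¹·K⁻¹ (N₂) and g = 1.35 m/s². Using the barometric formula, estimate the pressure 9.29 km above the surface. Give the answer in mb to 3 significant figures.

P ≈ 995 mb

Scale height: H = RT/g = 296.7 × 97.44 / 1.35 = 21415 m.
Barometric formula: P = P₀ exp(−z/H).
z/H = 9290.0/21415 = 0.43381; exp(−0.43381) = 0.64804.
P = 1535 × 0.64804 = 994.74 mb.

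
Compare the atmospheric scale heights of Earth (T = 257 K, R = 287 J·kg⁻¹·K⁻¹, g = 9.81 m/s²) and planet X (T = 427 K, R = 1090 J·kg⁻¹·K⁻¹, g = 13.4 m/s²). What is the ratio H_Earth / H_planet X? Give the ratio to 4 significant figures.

H = RT/g for each body.
H_Earth = 287 × 257 / 9.81 = 7518.8 m.
H_planet X = 1090 × 427 / 13.4 = 34734 m.
H_Earth/H_planet X = 7518.8/34734 = 0.21647.

H_Earth/H_planet X ≈ 0.2165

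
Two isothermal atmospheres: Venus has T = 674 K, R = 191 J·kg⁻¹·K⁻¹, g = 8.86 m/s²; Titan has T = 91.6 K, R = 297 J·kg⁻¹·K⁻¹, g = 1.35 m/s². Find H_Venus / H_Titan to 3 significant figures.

H_Venus/H_Titan ≈ 0.721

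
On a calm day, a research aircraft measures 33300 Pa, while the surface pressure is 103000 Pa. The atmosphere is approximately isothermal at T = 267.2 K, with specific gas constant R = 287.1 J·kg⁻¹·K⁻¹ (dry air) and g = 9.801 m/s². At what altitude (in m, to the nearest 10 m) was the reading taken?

z ≈ 8840 m

Scale height: H = RT/g = 287.1 × 267.2 / 9.801 = 7827.1 m.
Invert the barometric formula: z = H ln(P₀/P).
P₀/P = 103000/33300 = 3.0931; ln(3.0931) = 1.1292.
z = 7827.1 × 1.1292 = 8838.4 m.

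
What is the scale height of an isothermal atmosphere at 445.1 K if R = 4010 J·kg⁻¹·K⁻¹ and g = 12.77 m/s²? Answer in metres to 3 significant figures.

H ≈ 140000 m

The scale height of an isothermal atmosphere is H = RT/g.
H = 4010 × 445.1 / 12.77 = 1784900/12.77 = 139770 m.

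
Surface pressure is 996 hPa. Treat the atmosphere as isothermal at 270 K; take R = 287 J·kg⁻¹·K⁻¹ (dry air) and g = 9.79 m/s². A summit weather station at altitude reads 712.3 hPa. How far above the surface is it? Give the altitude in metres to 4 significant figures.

z ≈ 2654 m

Scale height: H = RT/g = 287 × 270 / 9.79 = 7915.2 m.
Invert the barometric formula: z = H ln(P₀/P).
P₀/P = 996/712.3 = 1.3983; ln(1.3983) = 0.33526.
z = 7915.2 × 0.33526 = 2653.6 m.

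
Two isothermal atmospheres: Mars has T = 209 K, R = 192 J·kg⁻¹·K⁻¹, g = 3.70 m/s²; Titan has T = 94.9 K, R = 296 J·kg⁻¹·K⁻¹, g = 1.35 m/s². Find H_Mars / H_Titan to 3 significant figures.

H_Mars/H_Titan ≈ 0.521

H = RT/g for each body.
H_Mars = 192 × 209 / 3.70 = 10845 m.
H_Titan = 296 × 94.9 / 1.35 = 20808 m.
H_Mars/H_Titan = 10845/20808 = 0.52119.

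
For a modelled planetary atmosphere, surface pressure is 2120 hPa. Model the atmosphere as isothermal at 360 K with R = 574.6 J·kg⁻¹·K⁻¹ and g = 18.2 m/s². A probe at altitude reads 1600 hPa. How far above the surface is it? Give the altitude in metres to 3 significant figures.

z ≈ 3200 m

Scale height: H = RT/g = 574.6 × 360 / 18.2 = 11366 m.
Invert the barometric formula: z = H ln(P₀/P).
P₀/P = 2120/1600 = 1.3250; ln(1.3250) = 0.28141.
z = 11366 × 0.28141 = 3198.5 m.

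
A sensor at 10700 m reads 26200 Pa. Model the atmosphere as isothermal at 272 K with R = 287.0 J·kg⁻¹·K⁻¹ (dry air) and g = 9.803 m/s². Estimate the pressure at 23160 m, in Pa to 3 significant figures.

P ≈ 5480 Pa

Scale height: H = RT/g = 287.0 × 272 / 9.803 = 7963.3 m.
Between two levels, P₂ = P₁ exp(−Δz/H) with Δz = z₂ − z₁.
Δz = 23160 − 10700 = 12460 m; Δz/H = 12460/7963.3 = 1.5647.
P₂ = 26200 × exp(−1.5647) = 26200 × 0.20915 = 5479.7 Pa.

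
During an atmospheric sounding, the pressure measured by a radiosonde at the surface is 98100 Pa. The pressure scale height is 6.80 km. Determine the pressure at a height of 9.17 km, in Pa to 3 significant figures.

P ≈ 25500 Pa

Barometric formula: P = P₀ exp(−z/H).
z/H = 9170.0/6800.0 = 1.3485; exp(−1.3485) = 0.25963.
P = 98100 × 0.25963 = 25470 Pa.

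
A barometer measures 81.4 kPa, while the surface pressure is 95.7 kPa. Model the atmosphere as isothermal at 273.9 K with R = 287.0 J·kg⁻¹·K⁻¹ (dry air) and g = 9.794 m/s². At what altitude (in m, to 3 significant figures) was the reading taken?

Scale height: H = RT/g = 287.0 × 273.9 / 9.794 = 8026.3 m.
Invert the barometric formula: z = H ln(P₀/P).
P₀/P = 95.7/81.4 = 1.1757; ln(1.1757) = 0.16186.
z = 8026.3 × 0.16186 = 1299.1 m.

z ≈ 1300 m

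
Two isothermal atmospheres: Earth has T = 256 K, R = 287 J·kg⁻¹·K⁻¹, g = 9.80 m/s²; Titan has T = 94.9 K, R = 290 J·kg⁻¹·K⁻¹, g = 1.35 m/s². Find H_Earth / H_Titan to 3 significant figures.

H = RT/g for each body.
H_Earth = 287 × 256 / 9.80 = 7497.1 m.
H_Titan = 290 × 94.9 / 1.35 = 20386 m.
H_Earth/H_Titan = 7497.1/20386 = 0.36776.

H_Earth/H_Titan ≈ 0.368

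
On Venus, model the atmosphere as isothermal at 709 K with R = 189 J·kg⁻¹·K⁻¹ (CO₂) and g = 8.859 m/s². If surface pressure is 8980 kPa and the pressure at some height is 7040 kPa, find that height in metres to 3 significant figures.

Scale height: H = RT/g = 189 × 709 / 8.859 = 15126 m.
Invert the barometric formula: z = H ln(P₀/P).
P₀/P = 8980/7040 = 1.2756; ln(1.2756) = 0.24342.
z = 15126 × 0.24342 = 3682.0 m.

z ≈ 3680 m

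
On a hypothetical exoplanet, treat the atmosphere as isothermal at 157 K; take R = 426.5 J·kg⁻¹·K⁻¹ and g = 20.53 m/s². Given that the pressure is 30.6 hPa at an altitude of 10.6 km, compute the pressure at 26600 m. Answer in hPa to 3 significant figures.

P ≈ 0.227 hPa

Scale height: H = RT/g = 426.5 × 157 / 20.53 = 3261.6 m.
Between two levels, P₂ = P₁ exp(−Δz/H) with Δz = z₂ − z₁.
Δz = 26600 − 10600 = 16000 m; Δz/H = 16000/3261.6 = 4.9056.
P₂ = 30.6 × exp(−4.9056) = 30.6 × 0.0074050 = 0.22659 hPa.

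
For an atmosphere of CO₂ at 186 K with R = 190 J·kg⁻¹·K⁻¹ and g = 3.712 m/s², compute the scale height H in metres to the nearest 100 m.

The scale height of an isothermal atmosphere is H = RT/g.
H = 190 × 186 / 3.712 = 35340/3.712 = 9520.5 m.

H ≈ 9500 m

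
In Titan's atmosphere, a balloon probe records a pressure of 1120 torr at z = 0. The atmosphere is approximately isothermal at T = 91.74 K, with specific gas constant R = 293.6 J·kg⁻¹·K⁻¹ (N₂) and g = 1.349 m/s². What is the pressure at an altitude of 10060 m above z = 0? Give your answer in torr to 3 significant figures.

Scale height: H = RT/g = 293.6 × 91.74 / 1.349 = 19967 m.
Barometric formula: P = P₀ exp(−z/H).
z/H = 10060/19967 = 0.50383; exp(−0.50383) = 0.60421.
P = 1120 × 0.60421 = 676.72 torr.

P ≈ 677 torr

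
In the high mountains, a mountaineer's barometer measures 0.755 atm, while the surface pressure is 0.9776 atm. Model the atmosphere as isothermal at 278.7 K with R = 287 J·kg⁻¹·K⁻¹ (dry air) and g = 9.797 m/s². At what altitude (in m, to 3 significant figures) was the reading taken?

Scale height: H = RT/g = 287 × 278.7 / 9.797 = 8164.4 m.
Invert the barometric formula: z = H ln(P₀/P).
P₀/P = 0.9776/0.755 = 1.2948; ln(1.2948) = 0.25836.
z = 8164.4 × 0.25836 = 2109.4 m.

z ≈ 2110 m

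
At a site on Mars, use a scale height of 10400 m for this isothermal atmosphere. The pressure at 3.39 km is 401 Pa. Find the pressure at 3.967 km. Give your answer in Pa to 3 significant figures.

P ≈ 379 Pa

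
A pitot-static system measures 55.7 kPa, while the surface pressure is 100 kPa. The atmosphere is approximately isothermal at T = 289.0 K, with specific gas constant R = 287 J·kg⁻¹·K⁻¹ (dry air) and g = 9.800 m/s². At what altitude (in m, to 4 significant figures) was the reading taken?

z ≈ 4953 m

Scale height: H = RT/g = 287 × 289.0 / 9.800 = 8463.6 m.
Invert the barometric formula: z = H ln(P₀/P).
P₀/P = 100/55.7 = 1.7953; ln(1.7953) = 0.58517.
z = 8463.6 × 0.58517 = 4952.6 m.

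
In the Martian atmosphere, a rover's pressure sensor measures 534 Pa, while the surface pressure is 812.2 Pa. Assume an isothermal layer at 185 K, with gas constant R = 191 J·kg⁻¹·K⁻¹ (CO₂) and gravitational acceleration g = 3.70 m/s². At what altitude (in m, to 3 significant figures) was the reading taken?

z ≈ 4000 m

Scale height: H = RT/g = 191 × 185 / 3.70 = 9550.0 m.
Invert the barometric formula: z = H ln(P₀/P).
P₀/P = 812.2/534 = 1.5210; ln(1.5210) = 0.41937.
z = 9550.0 × 0.41937 = 4005.0 m.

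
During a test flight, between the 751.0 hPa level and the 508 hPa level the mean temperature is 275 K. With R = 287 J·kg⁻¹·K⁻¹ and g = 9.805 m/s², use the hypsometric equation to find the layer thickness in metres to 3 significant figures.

Δz ≈ 3150 m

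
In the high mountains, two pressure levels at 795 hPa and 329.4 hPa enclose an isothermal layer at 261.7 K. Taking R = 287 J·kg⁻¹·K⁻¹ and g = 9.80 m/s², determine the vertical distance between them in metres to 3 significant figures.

Hypsometric equation: Δz = (R T̄/g) ln(P₁/P₂).
R T̄/g = 287 × 261.7 / 9.80 = 7664.1 m.
ln(795/329.4) = ln(2.4135) = 0.88108.
Δz = 7664.1 × 0.88108 = 6752.7 m.

Δz ≈ 6750 m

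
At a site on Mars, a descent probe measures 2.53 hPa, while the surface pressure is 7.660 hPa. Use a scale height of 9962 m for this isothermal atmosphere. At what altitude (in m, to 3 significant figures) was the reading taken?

Invert the barometric formula: z = H ln(P₀/P).
P₀/P = 7.660/2.53 = 3.0277; ln(3.0277) = 1.1078.
z = 9962.0 × 1.1078 = 11036 m.

z ≈ 11000 m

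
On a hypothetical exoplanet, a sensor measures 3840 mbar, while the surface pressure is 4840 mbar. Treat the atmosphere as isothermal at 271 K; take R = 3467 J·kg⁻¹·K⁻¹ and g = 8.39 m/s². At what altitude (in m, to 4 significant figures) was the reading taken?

z ≈ 25920 m

Scale height: H = RT/g = 3467 × 271 / 8.39 = 111990 m.
Invert the barometric formula: z = H ln(P₀/P).
P₀/P = 4840/3840 = 1.2604; ln(1.2604) = 0.23143.
z = 111990 × 0.23143 = 25918 m.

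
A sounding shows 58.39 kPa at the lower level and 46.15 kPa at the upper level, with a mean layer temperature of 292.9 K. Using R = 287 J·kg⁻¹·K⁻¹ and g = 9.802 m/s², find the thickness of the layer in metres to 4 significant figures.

Δz ≈ 2017 m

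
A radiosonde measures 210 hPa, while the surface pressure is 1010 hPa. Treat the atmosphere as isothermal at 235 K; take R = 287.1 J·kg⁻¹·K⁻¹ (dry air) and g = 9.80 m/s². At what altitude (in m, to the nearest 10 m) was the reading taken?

z ≈ 10810 m

Scale height: H = RT/g = 287.1 × 235 / 9.80 = 6884.5 m.
Invert the barometric formula: z = H ln(P₀/P).
P₀/P = 1010/210 = 4.8095; ln(4.8095) = 1.5706.
z = 6884.5 × 1.5706 = 10813 m.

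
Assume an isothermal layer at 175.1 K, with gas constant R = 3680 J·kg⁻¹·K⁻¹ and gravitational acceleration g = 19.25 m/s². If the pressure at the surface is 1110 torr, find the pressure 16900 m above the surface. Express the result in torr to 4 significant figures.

P ≈ 670.0 torr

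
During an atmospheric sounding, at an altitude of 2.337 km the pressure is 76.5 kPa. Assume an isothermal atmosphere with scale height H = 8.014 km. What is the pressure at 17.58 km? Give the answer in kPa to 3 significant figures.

Between two levels, P₂ = P₁ exp(−Δz/H) with Δz = z₂ − z₁.
Δz = 17580 − 2337.0 = 15243 m; Δz/H = 15243/8014.0 = 1.9020.
P₂ = 76.5 × exp(−1.9020) = 76.5 × 0.14927 = 11.419 kPa.

P ≈ 11.4 kPa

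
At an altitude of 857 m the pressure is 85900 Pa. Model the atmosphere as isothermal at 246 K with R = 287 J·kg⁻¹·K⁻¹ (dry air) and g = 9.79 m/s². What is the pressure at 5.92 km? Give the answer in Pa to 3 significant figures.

Scale height: H = RT/g = 287 × 246 / 9.79 = 7211.6 m.
Between two levels, P₂ = P₁ exp(−Δz/H) with Δz = z₂ − z₁.
Δz = 5920.0 − 857.00 = 5063.0 m; Δz/H = 5063.0/7211.6 = 0.70206.
P₂ = 85900 × exp(−0.70206) = 85900 × 0.49556 = 42569 Pa.

P ≈ 42600 Pa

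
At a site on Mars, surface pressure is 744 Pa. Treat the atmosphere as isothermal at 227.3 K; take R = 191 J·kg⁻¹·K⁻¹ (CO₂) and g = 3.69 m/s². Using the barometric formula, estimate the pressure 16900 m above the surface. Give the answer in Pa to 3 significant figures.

P ≈ 177 Pa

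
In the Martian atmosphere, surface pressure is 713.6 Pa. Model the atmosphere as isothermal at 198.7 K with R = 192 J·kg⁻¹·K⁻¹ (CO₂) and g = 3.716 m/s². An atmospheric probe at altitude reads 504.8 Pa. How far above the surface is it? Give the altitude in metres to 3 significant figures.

z ≈ 3550 m

Scale height: H = RT/g = 192 × 198.7 / 3.716 = 10267 m.
Invert the barometric formula: z = H ln(P₀/P).
P₀/P = 713.6/504.8 = 1.4136; ln(1.4136) = 0.34614.
z = 10267 × 0.34614 = 3553.8 m.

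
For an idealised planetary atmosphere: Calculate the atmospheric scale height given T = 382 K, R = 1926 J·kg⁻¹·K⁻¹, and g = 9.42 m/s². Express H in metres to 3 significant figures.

The scale height of an isothermal atmosphere is H = RT/g.
H = 1926 × 382 / 9.42 = 735730/9.42 = 78103 m.

H ≈ 78100 m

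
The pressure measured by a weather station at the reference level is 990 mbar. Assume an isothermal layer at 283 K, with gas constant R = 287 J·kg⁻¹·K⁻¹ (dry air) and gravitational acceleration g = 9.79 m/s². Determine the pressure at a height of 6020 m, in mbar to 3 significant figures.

Scale height: H = RT/g = 287 × 283 / 9.79 = 8296.3 m.
Barometric formula: P = P₀ exp(−z/H).
z/H = 6020.0/8296.3 = 0.72562; exp(−0.72562) = 0.48402.
P = 990 × 0.48402 = 479.18 mbar.

P ≈ 479 mbar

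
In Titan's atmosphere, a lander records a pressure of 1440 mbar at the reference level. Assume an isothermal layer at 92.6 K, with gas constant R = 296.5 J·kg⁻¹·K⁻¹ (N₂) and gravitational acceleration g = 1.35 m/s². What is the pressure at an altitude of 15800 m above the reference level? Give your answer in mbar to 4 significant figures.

P ≈ 662.2 mbar

Scale height: H = RT/g = 296.5 × 92.6 / 1.35 = 20338 m.
Barometric formula: P = P₀ exp(−z/H).
z/H = 15800/20338 = 0.77687; exp(−0.77687) = 0.45984.
P = 1440 × 0.45984 = 662.17 mbar.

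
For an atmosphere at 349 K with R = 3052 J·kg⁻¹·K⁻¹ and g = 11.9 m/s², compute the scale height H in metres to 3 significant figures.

The scale height of an isothermal atmosphere is H = RT/g.
H = 3052 × 349 / 11.9 = 1065100/11.9 = 89504 m.

H ≈ 89500 m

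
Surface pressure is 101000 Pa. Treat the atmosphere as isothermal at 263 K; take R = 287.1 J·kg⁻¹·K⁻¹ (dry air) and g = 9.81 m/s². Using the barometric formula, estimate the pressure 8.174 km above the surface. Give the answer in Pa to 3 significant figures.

P ≈ 34900 Pa

Scale height: H = RT/g = 287.1 × 263 / 9.81 = 7697.0 m.
Barometric formula: P = P₀ exp(−z/H).
z/H = 8174.0/7697.0 = 1.0620; exp(−1.0620) = 0.34576.
P = 101000 × 0.34576 = 34922 Pa.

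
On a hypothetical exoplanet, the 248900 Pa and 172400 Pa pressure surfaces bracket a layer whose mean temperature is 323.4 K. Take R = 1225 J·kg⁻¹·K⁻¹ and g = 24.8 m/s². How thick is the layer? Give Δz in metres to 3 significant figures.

Hypsometric equation: Δz = (R T̄/g) ln(P₁/P₂).
R T̄/g = 1225 × 323.4 / 24.8 = 15974 m.
ln(248900/172400) = ln(1.4437) = 0.36721.
Δz = 15974 × 0.36721 = 5865.8 m.

Δz ≈ 5870 m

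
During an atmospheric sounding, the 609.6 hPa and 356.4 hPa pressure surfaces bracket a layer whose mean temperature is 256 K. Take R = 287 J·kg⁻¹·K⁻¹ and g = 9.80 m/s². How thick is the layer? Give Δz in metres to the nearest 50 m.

Hypsometric equation: Δz = (R T̄/g) ln(P₁/P₂).
R T̄/g = 287 × 256 / 9.80 = 7497.1 m.
ln(609.6/356.4) = ln(1.7104) = 0.53673.
Δz = 7497.1 × 0.53673 = 4023.9 m.

Δz ≈ 4000 m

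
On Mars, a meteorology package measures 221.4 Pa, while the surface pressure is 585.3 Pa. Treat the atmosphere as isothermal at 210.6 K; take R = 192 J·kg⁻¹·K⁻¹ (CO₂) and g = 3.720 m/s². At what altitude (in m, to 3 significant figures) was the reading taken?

Scale height: H = RT/g = 192 × 210.6 / 3.720 = 10870 m.
Invert the barometric formula: z = H ln(P₀/P).
P₀/P = 585.3/221.4 = 2.6436; ln(2.6436) = 0.97214.
z = 10870 × 0.97214 = 10567 m.

z ≈ 10600 m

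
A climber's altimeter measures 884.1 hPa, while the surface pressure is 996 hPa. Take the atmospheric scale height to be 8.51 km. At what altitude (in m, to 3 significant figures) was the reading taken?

z ≈ 1010 m

Invert the barometric formula: z = H ln(P₀/P).
P₀/P = 996/884.1 = 1.1266; ln(1.1266) = 0.11920.
z = 8510.0 × 0.11920 = 1014.4 m.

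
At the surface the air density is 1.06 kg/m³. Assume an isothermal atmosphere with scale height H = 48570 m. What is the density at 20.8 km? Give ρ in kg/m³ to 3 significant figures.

In an isothermal atmosphere, density decays like pressure: ρ = ρ₀ exp(−z/H).
z/H = 20800/48570 = 0.42825; exp(−0.42825) = 0.65165.
ρ = 1.06 × 0.65165 = 0.69075 kg/m³.

ρ ≈ 0.691 kg/m³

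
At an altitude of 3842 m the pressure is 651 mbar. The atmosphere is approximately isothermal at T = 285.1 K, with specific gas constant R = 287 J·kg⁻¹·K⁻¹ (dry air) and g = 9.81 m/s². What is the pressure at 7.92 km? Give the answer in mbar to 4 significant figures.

Scale height: H = RT/g = 287 × 285.1 / 9.81 = 8340.8 m.
Between two levels, P₂ = P₁ exp(−Δz/H) with Δz = z₂ − z₁.
Δz = 7920.0 − 3842.0 = 4078.0 m; Δz/H = 4078.0/8340.8 = 0.48892.
P₂ = 651 × exp(−0.48892) = 651 × 0.61329 = 399.25 mbar.

P ≈ 399.3 mbar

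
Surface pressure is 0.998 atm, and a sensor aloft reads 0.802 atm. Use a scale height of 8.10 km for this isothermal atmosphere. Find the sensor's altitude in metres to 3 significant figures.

Invert the barometric formula: z = H ln(P₀/P).
P₀/P = 0.998/0.802 = 1.2444; ln(1.2444) = 0.21865.
z = 8100.0 × 0.21865 = 1771.1 m.

z ≈ 1770 m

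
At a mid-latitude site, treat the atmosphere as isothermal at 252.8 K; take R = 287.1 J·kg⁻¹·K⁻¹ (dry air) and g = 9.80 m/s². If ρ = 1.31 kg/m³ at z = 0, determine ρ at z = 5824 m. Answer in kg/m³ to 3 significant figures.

ρ ≈ 0.597 kg/m³

Scale height: H = RT/g = 287.1 × 252.8 / 9.80 = 7406.0 m.
In an isothermal atmosphere, density decays like pressure: ρ = ρ₀ exp(−z/H).
z/H = 5824.0/7406.0 = 0.78639; exp(−0.78639) = 0.45549.
ρ = 1.31 × 0.45549 = 0.59669 kg/m³.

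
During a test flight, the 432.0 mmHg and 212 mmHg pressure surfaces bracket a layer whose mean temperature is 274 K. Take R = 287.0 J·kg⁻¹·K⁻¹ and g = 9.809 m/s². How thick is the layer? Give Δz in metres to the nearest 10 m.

Δz ≈ 5710 m

Hypsometric equation: Δz = (R T̄/g) ln(P₁/P₂).
R T̄/g = 287.0 × 274 / 9.809 = 8016.9 m.
ln(432.0/212) = ln(2.0377) = 0.71182.
Δz = 8016.9 × 0.71182 = 5706.6 m.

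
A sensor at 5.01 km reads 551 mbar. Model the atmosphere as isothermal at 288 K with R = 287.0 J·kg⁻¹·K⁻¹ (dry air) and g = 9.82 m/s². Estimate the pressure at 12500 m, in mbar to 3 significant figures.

P ≈ 226 mbar

Scale height: H = RT/g = 287.0 × 288 / 9.82 = 8417.1 m.
Between two levels, P₂ = P₁ exp(−Δz/H) with Δz = z₂ − z₁.
Δz = 12500 − 5010.0 = 7490.0 m; Δz/H = 7490.0/8417.1 = 0.88986.
P₂ = 551 × exp(−0.88986) = 551 × 0.41071 = 226.30 mbar.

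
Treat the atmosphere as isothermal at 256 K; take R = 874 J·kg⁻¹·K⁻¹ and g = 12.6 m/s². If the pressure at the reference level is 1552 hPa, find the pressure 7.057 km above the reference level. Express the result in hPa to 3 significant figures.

Scale height: H = RT/g = 874 × 256 / 12.6 = 17757 m.
Barometric formula: P = P₀ exp(−z/H).
z/H = 7057.0/17757 = 0.39742; exp(−0.39742) = 0.67205.
P = 1552 × 0.67205 = 1043.0 hPa.

P ≈ 1040 hPa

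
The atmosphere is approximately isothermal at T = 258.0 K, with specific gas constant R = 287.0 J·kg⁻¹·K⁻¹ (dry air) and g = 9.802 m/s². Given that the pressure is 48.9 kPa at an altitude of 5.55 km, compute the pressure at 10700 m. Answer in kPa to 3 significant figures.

P ≈ 24.7 kPa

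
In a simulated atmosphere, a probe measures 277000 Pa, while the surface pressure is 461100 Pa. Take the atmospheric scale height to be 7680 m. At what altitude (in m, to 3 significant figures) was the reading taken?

z ≈ 3910 m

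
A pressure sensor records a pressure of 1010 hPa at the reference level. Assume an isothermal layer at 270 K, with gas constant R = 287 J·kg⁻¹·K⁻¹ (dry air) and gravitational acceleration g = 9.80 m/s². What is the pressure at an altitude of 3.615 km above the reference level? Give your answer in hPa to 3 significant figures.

P ≈ 639 hPa

Scale height: H = RT/g = 287 × 270 / 9.80 = 7907.1 m.
Barometric formula: P = P₀ exp(−z/H).
z/H = 3615.0/7907.1 = 0.45718; exp(−0.45718) = 0.63307.
P = 1010 × 0.63307 = 639.40 hPa.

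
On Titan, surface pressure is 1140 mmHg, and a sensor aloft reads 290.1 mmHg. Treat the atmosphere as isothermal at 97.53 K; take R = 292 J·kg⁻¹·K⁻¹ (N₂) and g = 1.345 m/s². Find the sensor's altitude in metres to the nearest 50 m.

z ≈ 29000 m

Scale height: H = RT/g = 292 × 97.53 / 1.345 = 21174 m.
Invert the barometric formula: z = H ln(P₀/P).
P₀/P = 1140/290.1 = 3.9297; ln(3.9297) = 1.3686.
z = 21174 × 1.3686 = 28979 m.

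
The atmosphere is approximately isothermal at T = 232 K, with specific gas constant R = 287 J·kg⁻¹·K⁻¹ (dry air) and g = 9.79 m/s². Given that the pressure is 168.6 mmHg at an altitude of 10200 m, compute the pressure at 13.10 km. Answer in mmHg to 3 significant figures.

Scale height: H = RT/g = 287 × 232 / 9.79 = 6801.2 m.
Between two levels, P₂ = P₁ exp(−Δz/H) with Δz = z₂ − z₁.
Δz = 13100 − 10200 = 2900.0 m; Δz/H = 2900.0/6801.2 = 0.42640.
P₂ = 168.6 × exp(−0.42640) = 168.6 × 0.65286 = 110.07 mmHg.

P ≈ 110 mmHg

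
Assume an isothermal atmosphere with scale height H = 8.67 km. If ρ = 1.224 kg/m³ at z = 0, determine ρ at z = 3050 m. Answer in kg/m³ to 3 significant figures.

ρ ≈ 0.861 kg/m³

In an isothermal atmosphere, density decays like pressure: ρ = ρ₀ exp(−z/H).
z/H = 3050.0/8670.0 = 0.35179; exp(−0.35179) = 0.70343.
ρ = 1.224 × 0.70343 = 0.86100 kg/m³.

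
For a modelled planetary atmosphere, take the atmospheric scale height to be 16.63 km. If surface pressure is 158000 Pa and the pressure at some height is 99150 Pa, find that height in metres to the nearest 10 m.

Invert the barometric formula: z = H ln(P₀/P).
P₀/P = 158000/99150 = 1.5935; ln(1.5935) = 0.46593.
z = 16630 × 0.46593 = 7748.4 m.

z ≈ 7750 m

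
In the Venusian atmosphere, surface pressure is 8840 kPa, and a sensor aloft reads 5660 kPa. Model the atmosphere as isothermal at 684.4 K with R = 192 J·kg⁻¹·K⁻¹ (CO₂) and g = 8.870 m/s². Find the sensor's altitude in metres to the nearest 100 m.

z ≈ 6600 m

Scale height: H = RT/g = 192 × 684.4 / 8.870 = 14815 m.
Invert the barometric formula: z = H ln(P₀/P).
P₀/P = 8840/5660 = 1.5618; ln(1.5618) = 0.44584.
z = 14815 × 0.44584 = 6605.1 m.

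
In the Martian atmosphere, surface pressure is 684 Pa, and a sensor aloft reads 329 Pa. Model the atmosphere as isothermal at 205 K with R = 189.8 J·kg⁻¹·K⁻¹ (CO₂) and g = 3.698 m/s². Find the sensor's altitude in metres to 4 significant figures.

z ≈ 7701 m

Scale height: H = RT/g = 189.8 × 205 / 3.698 = 10522 m.
Invert the barometric formula: z = H ln(P₀/P).
P₀/P = 684/329 = 2.0790; ln(2.0790) = 0.73189.
z = 10522 × 0.73189 = 7700.9 m.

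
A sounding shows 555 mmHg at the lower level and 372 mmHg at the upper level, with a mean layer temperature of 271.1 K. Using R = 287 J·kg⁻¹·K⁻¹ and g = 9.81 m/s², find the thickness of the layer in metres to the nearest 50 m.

Δz ≈ 3150 m

Hypsometric equation: Δz = (R T̄/g) ln(P₁/P₂).
R T̄/g = 287 × 271.1 / 9.81 = 7931.3 m.
ln(555/372) = ln(1.4919) = 0.40005.
Δz = 7931.3 × 0.40005 = 3172.9 m.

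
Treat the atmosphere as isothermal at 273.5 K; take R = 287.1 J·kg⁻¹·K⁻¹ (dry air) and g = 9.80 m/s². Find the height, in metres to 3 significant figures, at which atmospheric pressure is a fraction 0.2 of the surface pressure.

z ≈ 12900 m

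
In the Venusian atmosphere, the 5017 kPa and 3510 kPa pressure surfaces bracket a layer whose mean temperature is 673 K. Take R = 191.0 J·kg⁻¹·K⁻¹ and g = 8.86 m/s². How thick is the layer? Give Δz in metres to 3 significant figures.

Δz ≈ 5180 m

Hypsometric equation: Δz = (R T̄/g) ln(P₁/P₂).
R T̄/g = 191.0 × 673 / 8.86 = 14508 m.
ln(5017/3510) = ln(1.4293) = 0.35718.
Δz = 14508 × 0.35718 = 5182.0 m.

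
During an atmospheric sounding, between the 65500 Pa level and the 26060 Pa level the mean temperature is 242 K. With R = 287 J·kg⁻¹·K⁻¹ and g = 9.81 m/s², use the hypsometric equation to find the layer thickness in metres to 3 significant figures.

Δz ≈ 6530 m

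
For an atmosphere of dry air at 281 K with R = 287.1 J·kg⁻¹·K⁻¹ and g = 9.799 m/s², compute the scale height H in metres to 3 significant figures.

The scale height of an isothermal atmosphere is H = RT/g.
H = 287.1 × 281 / 9.799 = 80675/9.799 = 8233.0 m.

H ≈ 8230 m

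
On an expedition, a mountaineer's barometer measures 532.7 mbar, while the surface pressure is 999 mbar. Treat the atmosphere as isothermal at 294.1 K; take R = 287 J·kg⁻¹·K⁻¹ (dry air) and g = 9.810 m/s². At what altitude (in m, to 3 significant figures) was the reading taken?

z ≈ 5410 m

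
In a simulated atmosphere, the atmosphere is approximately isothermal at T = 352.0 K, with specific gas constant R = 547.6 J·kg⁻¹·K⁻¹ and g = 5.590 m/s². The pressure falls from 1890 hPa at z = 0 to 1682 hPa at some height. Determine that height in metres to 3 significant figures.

Scale height: H = RT/g = 547.6 × 352.0 / 5.590 = 34482 m.
Invert the barometric formula: z = H ln(P₀/P).
P₀/P = 1890/1682 = 1.1237; ln(1.1237) = 0.11663.
z = 34482 × 0.11663 = 4021.6 m.

z ≈ 4020 m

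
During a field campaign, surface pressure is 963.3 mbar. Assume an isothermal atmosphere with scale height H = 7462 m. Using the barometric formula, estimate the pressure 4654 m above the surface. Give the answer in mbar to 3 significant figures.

Barometric formula: P = P₀ exp(−z/H).
z/H = 4654.0/7462.0 = 0.62369; exp(−0.62369) = 0.53596.
P = 963.3 × 0.53596 = 516.29 mbar.

P ≈ 516 mbar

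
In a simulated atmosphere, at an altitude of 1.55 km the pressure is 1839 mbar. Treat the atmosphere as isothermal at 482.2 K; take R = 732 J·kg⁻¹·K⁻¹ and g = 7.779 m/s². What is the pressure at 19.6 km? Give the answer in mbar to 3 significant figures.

P ≈ 1240 mbar

Scale height: H = RT/g = 732 × 482.2 / 7.779 = 45375 m.
Between two levels, P₂ = P₁ exp(−Δz/H) with Δz = z₂ − z₁.
Δz = 19600 − 1550.0 = 18050 m; Δz/H = 18050/45375 = 0.39780.
P₂ = 1839 × exp(−0.39780) = 1839 × 0.67180 = 1235.4 mbar.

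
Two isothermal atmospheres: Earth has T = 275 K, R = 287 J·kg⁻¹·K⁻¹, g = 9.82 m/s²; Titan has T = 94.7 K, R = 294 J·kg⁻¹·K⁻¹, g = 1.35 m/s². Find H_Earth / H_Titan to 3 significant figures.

H = RT/g for each body.
H_Earth = 287 × 275 / 9.82 = 8037.2 m.
H_Titan = 294 × 94.7 / 1.35 = 20624 m.
H_Earth/H_Titan = 8037.2/20624 = 0.38970.

H_Earth/H_Titan ≈ 0.390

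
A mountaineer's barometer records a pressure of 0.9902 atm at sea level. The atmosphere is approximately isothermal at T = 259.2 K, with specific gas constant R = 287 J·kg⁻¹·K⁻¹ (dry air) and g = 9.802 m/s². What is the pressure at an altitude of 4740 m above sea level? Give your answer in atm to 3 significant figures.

Scale height: H = RT/g = 287 × 259.2 / 9.802 = 7589.3 m.
Barometric formula: P = P₀ exp(−z/H).
z/H = 4740.0/7589.3 = 0.62456; exp(−0.62456) = 0.53550.
P = 0.9902 × 0.53550 = 0.53025 atm.

P ≈ 0.530 atm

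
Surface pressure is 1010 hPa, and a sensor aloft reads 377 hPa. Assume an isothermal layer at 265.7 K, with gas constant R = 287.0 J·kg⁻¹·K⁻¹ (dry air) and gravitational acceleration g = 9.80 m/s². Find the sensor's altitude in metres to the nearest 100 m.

Scale height: H = RT/g = 287.0 × 265.7 / 9.80 = 7781.2 m.
Invert the barometric formula: z = H ln(P₀/P).
P₀/P = 1010/377 = 2.6790; ln(2.6790) = 0.98544.
z = 7781.2 × 0.98544 = 7667.9 m.

z ≈ 7700 m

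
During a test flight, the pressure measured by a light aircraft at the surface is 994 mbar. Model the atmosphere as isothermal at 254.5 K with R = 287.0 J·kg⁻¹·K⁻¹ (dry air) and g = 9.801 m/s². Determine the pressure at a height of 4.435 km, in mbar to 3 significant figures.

Scale height: H = RT/g = 287.0 × 254.5 / 9.801 = 7452.5 m.
Barometric formula: P = P₀ exp(−z/H).
z/H = 4435.0/7452.5 = 0.59510; exp(−0.59510) = 0.55151.
P = 994 × 0.55151 = 548.20 mbar.

P ≈ 548 mbar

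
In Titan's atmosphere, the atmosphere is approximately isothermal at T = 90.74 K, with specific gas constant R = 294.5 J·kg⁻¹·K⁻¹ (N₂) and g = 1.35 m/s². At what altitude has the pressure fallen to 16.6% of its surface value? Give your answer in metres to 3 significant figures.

z ≈ 35500 m

Scale height: H = RT/g = 294.5 × 90.74 / 1.35 = 19795 m.
Set P/P₀ = exp(−z/H) = 0.166, so z = −H ln(0.166).
−ln(0.166) = 1.7958; z = 19795 × 1.7958 = 35548 m.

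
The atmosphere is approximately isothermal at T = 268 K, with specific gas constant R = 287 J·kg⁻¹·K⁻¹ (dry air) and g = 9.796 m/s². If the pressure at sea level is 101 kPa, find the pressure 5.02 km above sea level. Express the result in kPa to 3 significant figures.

Scale height: H = RT/g = 287 × 268 / 9.796 = 7851.8 m.
Barometric formula: P = P₀ exp(−z/H).
z/H = 5020.0/7851.8 = 0.63934; exp(−0.63934) = 0.52764.
P = 101 × 0.52764 = 53.292 kPa.

P ≈ 53.3 kPa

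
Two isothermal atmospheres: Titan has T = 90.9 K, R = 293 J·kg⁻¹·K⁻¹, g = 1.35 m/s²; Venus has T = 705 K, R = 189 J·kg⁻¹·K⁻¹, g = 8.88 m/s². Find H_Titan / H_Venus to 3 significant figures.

H = RT/g for each body.
H_Titan = 293 × 90.9 / 1.35 = 19729 m.
H_Venus = 189 × 705 / 8.88 = 15005 m.
H_Titan/H_Venus = 19729/15005 = 1.3148.

H_Titan/H_Venus ≈ 1.31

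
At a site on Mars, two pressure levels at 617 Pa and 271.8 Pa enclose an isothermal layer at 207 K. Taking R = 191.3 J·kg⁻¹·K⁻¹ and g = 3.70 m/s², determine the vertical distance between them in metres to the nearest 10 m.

Hypsometric equation: Δz = (R T̄/g) ln(P₁/P₂).
R T̄/g = 191.3 × 207 / 3.70 = 10702 m.
ln(617/271.8) = ln(2.2701) = 0.81982.
Δz = 10702 × 0.81982 = 8773.7 m.

Δz ≈ 8770 m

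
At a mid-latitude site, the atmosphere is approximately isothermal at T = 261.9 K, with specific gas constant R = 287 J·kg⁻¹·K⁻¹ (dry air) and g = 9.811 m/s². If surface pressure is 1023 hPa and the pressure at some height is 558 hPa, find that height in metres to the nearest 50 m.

z ≈ 4650 m

Scale height: H = RT/g = 287 × 261.9 / 9.811 = 7661.3 m.
Invert the barometric formula: z = H ln(P₀/P).
P₀/P = 1023/558 = 1.8333; ln(1.8333) = 0.60612.
z = 7661.3 × 0.60612 = 4643.7 m.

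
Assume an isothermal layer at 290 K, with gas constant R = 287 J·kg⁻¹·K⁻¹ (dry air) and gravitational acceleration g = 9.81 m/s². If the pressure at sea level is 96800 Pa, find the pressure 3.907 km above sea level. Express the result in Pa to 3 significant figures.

P ≈ 61100 Pa

Scale height: H = RT/g = 287 × 290 / 9.81 = 8484.2 m.
Barometric formula: P = P₀ exp(−z/H).
z/H = 3907.0/8484.2 = 0.46050; exp(−0.46050) = 0.63097.
P = 96800 × 0.63097 = 61078 Pa.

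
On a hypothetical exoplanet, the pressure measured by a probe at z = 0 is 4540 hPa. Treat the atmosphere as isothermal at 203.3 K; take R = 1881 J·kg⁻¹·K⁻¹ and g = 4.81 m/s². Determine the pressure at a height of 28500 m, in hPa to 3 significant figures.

P ≈ 3170 hPa

Scale height: H = RT/g = 1881 × 203.3 / 4.81 = 79503 m.
Barometric formula: P = P₀ exp(−z/H).
z/H = 28500/79503 = 0.35848; exp(−0.35848) = 0.69874.
P = 4540 × 0.69874 = 3172.3 hPa.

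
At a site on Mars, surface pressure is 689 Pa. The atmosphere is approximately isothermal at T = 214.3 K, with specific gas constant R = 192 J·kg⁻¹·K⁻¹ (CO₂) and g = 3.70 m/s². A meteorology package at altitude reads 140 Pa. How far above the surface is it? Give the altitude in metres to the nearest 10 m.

Scale height: H = RT/g = 192 × 214.3 / 3.70 = 11120 m.
Invert the barometric formula: z = H ln(P₀/P).
P₀/P = 689/140 = 4.9214; ln(4.9214) = 1.5936.
z = 11120 × 1.5936 = 17721 m.

z ≈ 17720 m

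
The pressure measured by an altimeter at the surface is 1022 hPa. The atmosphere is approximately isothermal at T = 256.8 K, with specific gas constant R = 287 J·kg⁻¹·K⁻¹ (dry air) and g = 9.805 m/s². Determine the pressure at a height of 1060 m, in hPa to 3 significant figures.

Scale height: H = RT/g = 287 × 256.8 / 9.805 = 7516.7 m.
Barometric formula: P = P₀ exp(−z/H).
z/H = 1060.0/7516.7 = 0.14102; exp(−0.14102) = 0.86847.
P = 1022 × 0.86847 = 887.58 hPa.

P ≈ 888 hPa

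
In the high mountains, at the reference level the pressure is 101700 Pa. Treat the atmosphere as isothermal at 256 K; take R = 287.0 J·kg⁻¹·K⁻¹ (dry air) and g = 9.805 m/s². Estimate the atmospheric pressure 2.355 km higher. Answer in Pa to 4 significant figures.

Scale height: H = RT/g = 287.0 × 256 / 9.805 = 7493.3 m.
Barometric formula: P = P₀ exp(−z/H).
z/H = 2355.0/7493.3 = 0.31428; exp(−0.31428) = 0.73031.
P = 101700 × 0.73031 = 74273 Pa.

P ≈ 74270 Pa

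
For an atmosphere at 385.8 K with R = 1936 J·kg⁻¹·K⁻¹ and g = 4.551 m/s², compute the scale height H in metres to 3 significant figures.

The scale height of an isothermal atmosphere is H = RT/g.
H = 1936 × 385.8 / 4.551 = 746910/4.551 = 164120 m.

H ≈ 164000 m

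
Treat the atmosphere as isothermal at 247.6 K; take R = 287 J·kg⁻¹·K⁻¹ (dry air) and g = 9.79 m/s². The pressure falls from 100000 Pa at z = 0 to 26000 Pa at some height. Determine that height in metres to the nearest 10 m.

z ≈ 9780 m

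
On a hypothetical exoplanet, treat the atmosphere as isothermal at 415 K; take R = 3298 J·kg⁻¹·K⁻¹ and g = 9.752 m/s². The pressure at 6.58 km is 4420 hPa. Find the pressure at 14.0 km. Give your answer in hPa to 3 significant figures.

P ≈ 4190 hPa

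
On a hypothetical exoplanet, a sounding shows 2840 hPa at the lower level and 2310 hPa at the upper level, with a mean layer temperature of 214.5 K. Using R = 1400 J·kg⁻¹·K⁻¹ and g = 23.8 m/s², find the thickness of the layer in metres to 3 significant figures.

Hypsometric equation: Δz = (R T̄/g) ln(P₁/P₂).
R T̄/g = 1400 × 214.5 / 23.8 = 12618 m.
ln(2840/2310) = ln(1.2294) = 0.20653.
Δz = 12618 × 0.20653 = 2606.0 m.

Δz ≈ 2610 m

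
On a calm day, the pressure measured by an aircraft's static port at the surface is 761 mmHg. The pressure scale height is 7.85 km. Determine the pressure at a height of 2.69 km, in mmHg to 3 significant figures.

P ≈ 540 mmHg

Barometric formula: P = P₀ exp(−z/H).
z/H = 2690.0/7850.0 = 0.34268; exp(−0.34268) = 0.70987.
P = 761 × 0.70987 = 540.21 mmHg.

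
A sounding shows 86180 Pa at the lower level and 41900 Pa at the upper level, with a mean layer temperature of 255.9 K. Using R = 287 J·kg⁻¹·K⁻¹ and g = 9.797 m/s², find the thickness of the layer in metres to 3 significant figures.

Hypsometric equation: Δz = (R T̄/g) ln(P₁/P₂).
R T̄/g = 287 × 255.9 / 9.797 = 7496.5 m.
ln(86180/41900) = ln(2.0568) = 0.72115.
Δz = 7496.5 × 0.72115 = 5406.1 m.

Δz ≈ 5410 m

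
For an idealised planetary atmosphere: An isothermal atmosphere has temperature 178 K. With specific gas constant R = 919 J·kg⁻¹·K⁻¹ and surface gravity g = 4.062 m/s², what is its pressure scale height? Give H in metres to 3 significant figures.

H ≈ 40300 m

The scale height of an isothermal atmosphere is H = RT/g.
H = 919 × 178 / 4.062 = 163580/4.062 = 40271 m.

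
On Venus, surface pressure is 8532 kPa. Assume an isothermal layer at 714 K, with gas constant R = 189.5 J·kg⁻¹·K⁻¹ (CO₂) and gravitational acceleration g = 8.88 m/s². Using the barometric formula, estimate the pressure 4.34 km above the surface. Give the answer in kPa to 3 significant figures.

P ≈ 6420 kPa

Scale height: H = RT/g = 189.5 × 714 / 8.88 = 15237 m.
Barometric formula: P = P₀ exp(−z/H).
z/H = 4340.0/15237 = 0.28483; exp(−0.28483) = 0.75214.
P = 8532 × 0.75214 = 6417.3 kPa.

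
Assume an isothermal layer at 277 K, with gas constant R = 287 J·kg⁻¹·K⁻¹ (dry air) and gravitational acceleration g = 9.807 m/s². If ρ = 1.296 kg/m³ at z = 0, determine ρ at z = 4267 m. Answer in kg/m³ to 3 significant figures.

Scale height: H = RT/g = 287 × 277 / 9.807 = 8106.4 m.
In an isothermal atmosphere, density decays like pressure: ρ = ρ₀ exp(−z/H).
z/H = 4267.0/8106.4 = 0.52637; exp(−0.52637) = 0.59075.
ρ = 1.296 × 0.59075 = 0.76561 kg/m³.

ρ ≈ 0.766 kg/m³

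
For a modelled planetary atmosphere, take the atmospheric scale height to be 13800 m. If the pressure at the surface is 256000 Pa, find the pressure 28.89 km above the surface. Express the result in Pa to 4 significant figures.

P ≈ 31550 Pa

Barometric formula: P = P₀ exp(−z/H).
z/H = 28890/13800 = 2.0935; exp(−2.0935) = 0.12325.
P = 256000 × 0.12325 = 31552 Pa.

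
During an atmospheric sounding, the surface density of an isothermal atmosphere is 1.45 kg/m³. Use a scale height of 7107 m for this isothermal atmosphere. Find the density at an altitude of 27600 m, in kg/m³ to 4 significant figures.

In an isothermal atmosphere, density decays like pressure: ρ = ρ₀ exp(−z/H).
z/H = 27600/7107.0 = 3.8835; exp(−3.8835) = 0.020579.
ρ = 1.45 × 0.020579 = 0.029840 kg/m³.

ρ ≈ 0.02984 kg/m³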